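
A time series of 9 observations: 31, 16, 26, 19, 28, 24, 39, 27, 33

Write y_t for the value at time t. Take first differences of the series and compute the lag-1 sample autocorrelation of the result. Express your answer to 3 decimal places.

First differences Δy: -15, 10, -7, 9, -4, 15, -12, 6
Mean of differences = 0.2500
Numerator Σ(Δy_t−Δȳ)(Δy_{t+1}−Δȳ) = -633.8125
Denominator Σ(Δy_t−Δȳ)² = 875.5000
r_1(Δy) = -633.8125 / 875.5000 = -0.724

-0.724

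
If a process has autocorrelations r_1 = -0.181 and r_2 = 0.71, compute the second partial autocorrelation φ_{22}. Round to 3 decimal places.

φ_{22} = (r_2 − r_1²) / (1 − r_1²)
r_1² = (-0.181)² = 0.032761
Numerator = 0.71 − 0.0328 = 0.6772; denominator = 1 − 0.0328 = 0.9672
φ_{22} = 0.6772 / 0.9672 = 0.700

0.700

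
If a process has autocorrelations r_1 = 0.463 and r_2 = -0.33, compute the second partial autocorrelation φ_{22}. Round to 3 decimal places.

φ_{22} = (r_2 − r_1²) / (1 − r_1²)
r_1² = (0.463)² = 0.214369
Numerator = -0.33 − 0.2144 = -0.5444; denominator = 1 − 0.2144 = 0.7856
φ_{22} = -0.5444 / 0.7856 = -0.693

-0.693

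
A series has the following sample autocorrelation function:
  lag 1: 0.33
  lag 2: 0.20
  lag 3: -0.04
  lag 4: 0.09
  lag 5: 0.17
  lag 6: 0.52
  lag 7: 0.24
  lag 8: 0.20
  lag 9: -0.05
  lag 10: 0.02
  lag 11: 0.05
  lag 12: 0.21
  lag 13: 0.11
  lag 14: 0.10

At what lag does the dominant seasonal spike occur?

6

The largest autocorrelation is r_6 = 0.52; the remaining lags stay at or below 0.33. The elevated value at lag 1 (0.33), dropping to 0.20 at lag 2, reflects decaying short-term dependence rather than seasonality.
The dominant spike at lag 6 indicates a seasonal period of 6.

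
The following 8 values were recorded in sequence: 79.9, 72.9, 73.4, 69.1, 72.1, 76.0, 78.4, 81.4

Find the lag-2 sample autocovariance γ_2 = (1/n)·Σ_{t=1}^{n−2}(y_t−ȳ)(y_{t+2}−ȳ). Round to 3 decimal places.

0.409

Mean ȳ = (79.9 + 72.9 + 73.4 + 69.1 + 72.1 + 76.0 + 78.4 + 81.4)/8 = 75.4000
Σ_{t=1}^{6}(y_t−ȳ)(y_{t+2}−ȳ) = 3.2700
γ_2 = 3.2700 / 8 = 0.409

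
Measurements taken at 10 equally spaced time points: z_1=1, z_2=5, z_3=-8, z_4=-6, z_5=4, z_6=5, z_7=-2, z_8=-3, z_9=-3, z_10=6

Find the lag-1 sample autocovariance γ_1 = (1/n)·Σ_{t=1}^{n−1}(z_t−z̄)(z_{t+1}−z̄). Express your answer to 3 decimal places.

Mean z̄ = (1 + 5 − 8 − 6 + 4 + 5 − 2 − 3 − 3 + 6)/10 = -0.1000
Σ_{t=1}^{9}(z_t−z̄)(z_{t+1}−z̄) = -4.8100
γ_1 = -4.8100 / 10 = -0.481

-0.481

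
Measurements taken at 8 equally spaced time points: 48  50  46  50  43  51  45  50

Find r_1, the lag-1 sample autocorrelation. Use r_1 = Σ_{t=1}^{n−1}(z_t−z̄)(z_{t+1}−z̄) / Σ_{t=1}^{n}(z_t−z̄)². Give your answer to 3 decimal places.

Mean z̄ = (48 + 50 + 46 + 50 + 43 + 51 + 45 + 50)/8 = 47.8750
Σ(z_t−z̄)(z_{t+1}−z̄) = (0.2656) + (-3.9844) + (-3.9844) + (-10.3594) + (-15.2344) + (-8.9844) + (-6.1094) = -48.3906
Denominator Σ(z_t−z̄)² = 58.8750
r_1 = -48.3906 / 58.8750 = -0.822

-0.822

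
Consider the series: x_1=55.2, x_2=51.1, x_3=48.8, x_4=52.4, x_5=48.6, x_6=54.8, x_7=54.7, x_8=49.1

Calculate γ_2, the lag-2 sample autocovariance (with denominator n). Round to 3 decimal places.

-2.063

Mean x̄ = (55.2 + 51.1 + 48.8 + 52.4 + 48.6 + 54.8 + 54.7 + 49.1)/8 = 51.8375
Σ_{t=1}^{6}(x_t−x̄)(x_{t+2}−x̄) = -16.5053
γ_2 = -16.5053 / 8 = -2.063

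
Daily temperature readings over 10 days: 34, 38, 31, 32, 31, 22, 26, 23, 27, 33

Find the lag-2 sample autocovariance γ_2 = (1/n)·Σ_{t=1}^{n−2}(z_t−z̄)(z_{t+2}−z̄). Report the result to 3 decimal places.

Mean z̄ = (34 + 38 + 31 + 32 + 31 + 22 + 26 + 23 + 27 + 33)/10 = 29.7000
Σ_{t=1}^{8}(z_t−z̄)(z_{t+2}−z̄) = 43.3200
γ_2 = 43.3200 / 10 = 4.332

4.332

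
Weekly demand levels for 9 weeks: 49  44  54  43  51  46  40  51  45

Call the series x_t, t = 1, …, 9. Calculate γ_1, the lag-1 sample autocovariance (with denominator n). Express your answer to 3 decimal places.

Mean x̄ = (49 + 44 + 54 + 43 + 51 + 46 + 40 + 51 + 45)/9 = 47.0000
Σ_{t=1}^{8}(x_t−x̄)(x_{t+1}−x̄) = -104.0000
γ_1 = -104.0000 / 9 = -11.556

-11.556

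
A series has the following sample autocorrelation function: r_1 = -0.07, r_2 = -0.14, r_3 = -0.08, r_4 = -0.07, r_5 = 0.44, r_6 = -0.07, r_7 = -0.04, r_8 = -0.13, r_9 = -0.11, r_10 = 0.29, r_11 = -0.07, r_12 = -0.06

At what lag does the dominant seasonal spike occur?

The largest autocorrelation is r_5 = 0.44, with a weaker echo at lag 10 (0.29); the remaining lags stay at or below -0.04.
The dominant spike at lag 5 indicates a seasonal period of 5.

5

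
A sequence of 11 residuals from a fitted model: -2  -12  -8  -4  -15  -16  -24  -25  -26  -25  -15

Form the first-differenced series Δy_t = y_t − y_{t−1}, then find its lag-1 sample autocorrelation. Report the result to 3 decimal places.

First differences Δy: -10, 4, 4, -11, -1, -8, -1, -1, 1, 10
Mean of differences = -1.3000
Numerator Σ(Δy_t−Δȳ)(Δy_{t+1}−Δȳ) = -49.5900
Denominator Σ(Δy_t−Δȳ)² = 404.1000
r_1(Δy) = -49.5900 / 404.1000 = -0.123

-0.123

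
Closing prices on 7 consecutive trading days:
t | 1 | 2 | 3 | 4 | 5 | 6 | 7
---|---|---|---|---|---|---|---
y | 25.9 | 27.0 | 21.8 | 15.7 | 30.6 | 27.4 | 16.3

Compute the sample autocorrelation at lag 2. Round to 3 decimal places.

-0.627

Mean ȳ = (25.9 + 27.0 + 21.8 + 15.7 + 30.6 + 27.4 + 16.3)/7 = 23.5286
Numerator Σ_{t=1}^{5}(y_t−ȳ)(y_{t+2}−ȳ) = -124.9231
Denominator Σ(y_t−ȳ)² = 199.1943
r_2 = -124.9231 / 199.1943 = -0.627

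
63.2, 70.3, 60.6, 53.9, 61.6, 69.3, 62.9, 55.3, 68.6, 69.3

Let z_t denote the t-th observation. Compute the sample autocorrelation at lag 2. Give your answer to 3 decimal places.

Mean z̄ = (63.2 + 70.3 + 60.6 + 53.9 + 61.6 + 69.3 + 62.9 + 55.3 + 68.6 + 69.3)/10 = 63.5000
Numerator Σ_{t=1}^{8}(z_t−z̄)(z_{t+2}−z̄) = -211.6200
Denominator Σ(z_t−z̄)² = 311.4000
r_2 = -211.6200 / 311.4000 = -0.680

-0.680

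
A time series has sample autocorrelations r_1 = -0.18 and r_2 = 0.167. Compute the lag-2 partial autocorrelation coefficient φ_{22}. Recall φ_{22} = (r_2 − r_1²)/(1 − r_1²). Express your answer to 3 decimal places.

φ_{22} = (r_2 − r_1²) / (1 − r_1²)
r_1² = (-0.18)² = 0.0324
Numerator = 0.167 − 0.0324 = 0.1346; denominator = 1 − 0.0324 = 0.9676
φ_{22} = 0.1346 / 0.9676 = 0.139

0.139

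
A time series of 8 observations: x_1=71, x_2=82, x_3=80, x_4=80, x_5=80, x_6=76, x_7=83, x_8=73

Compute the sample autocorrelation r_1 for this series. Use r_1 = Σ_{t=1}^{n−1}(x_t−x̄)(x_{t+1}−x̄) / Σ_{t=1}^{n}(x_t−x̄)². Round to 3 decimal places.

Mean x̄ = (71 + 82 + 80 + 80 + 80 + 76 + 83 + 73)/8 = 78.1250
Deviations from mean: -7.1250, 3.8750, 1.8750, 1.8750, 1.8750, -2.1250, 4.8750, -5.1250
Σ(x_t−x̄)(x_{t+1}−x̄) = (-27.6094) + (7.2656) + (3.5156) + (3.5156) + (-3.9844) + (-10.3594) + (-24.9844) = -52.6406
Denominator Σ(x_t−x̄)² = 130.8750
r_1 = -52.6406 / 130.8750 = -0.402

-0.402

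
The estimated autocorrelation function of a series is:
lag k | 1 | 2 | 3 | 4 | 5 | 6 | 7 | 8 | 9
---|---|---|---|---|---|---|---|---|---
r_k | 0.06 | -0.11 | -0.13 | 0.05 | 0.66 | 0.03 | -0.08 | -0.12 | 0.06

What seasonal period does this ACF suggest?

The largest autocorrelation is r_5 = 0.66; the remaining lags stay at or below 0.06.
The dominant spike at lag 5 indicates a seasonal period of 5.

5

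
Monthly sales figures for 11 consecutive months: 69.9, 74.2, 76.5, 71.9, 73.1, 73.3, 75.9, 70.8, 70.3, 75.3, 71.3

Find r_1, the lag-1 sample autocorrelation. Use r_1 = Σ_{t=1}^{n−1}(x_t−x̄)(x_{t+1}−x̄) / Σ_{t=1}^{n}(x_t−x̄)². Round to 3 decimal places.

Mean x̄ = (69.9 + 74.2 + 76.5 + 71.9 + 73.1 + 73.3 + 75.9 + 70.8 + 70.3 + 75.3 + 71.3)/11 = 72.9545
Numerator Σ_{t=1}^{10}(x_t−x̄)(x_{t+1}−x̄) = -12.9466
Denominator Σ(x_t−x̄)² = 53.3073
r_1 = -12.9466 / 53.3073 = -0.243

-0.243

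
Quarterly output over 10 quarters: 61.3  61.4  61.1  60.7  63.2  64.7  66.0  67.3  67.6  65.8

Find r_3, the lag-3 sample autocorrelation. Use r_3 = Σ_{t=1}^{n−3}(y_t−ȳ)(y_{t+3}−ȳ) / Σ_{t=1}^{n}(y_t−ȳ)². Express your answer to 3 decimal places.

Mean ȳ = (61.3 + 61.4 + 61.1 + 60.7 + 63.2 + 64.7 + 66.0 + 67.3 + 67.6 + 65.8)/10 = 63.9100
Numerator Σ_{t=1}^{7}(y_t−ȳ)(y_{t+3}−ȳ) = 5.6897
Denominator Σ(y_t−ȳ)² = 65.4890
r_3 = 5.6897 / 65.4890 = 0.087

0.087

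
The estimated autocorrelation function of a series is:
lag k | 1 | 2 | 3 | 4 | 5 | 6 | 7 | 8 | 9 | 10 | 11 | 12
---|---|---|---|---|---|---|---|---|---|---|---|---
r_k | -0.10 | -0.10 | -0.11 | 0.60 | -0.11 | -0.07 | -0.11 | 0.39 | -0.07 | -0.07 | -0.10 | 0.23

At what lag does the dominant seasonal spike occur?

4

The largest autocorrelation is r_4 = 0.60, with weaker echoes at lags 8 (0.39) and 12 (0.23); the remaining lags stay at or below -0.07.
The dominant spike at lag 4 indicates a seasonal period of 4.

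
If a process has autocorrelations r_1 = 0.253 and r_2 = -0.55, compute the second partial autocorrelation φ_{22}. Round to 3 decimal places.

-0.656

φ_{22} = (r_2 − r_1²) / (1 − r_1²)
r_1² = (0.253)² = 0.064009
Numerator = -0.55 − 0.0640 = -0.6140; denominator = 1 − 0.0640 = 0.9360
φ_{22} = -0.6140 / 0.9360 = -0.656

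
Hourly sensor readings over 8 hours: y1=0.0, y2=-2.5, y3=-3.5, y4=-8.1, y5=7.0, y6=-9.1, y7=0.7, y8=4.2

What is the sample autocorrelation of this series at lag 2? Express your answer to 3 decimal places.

Mean ȳ = (0.0 − 2.5 − 3.5 − 8.1 + 7.0 − 9.1 + 0.7 + 4.2)/8 = -1.4125
Deviations from mean: 1.4125, -1.0875, -2.0875, -6.6875, 8.4125, -7.6875, 2.1125, 5.6125
Σ(y_t−ȳ)(y_{t+2}−ȳ) = (-2.9486) + (7.2727) + (-17.5611) + (51.4102) + (17.7714) + (-43.1461) = 12.7984
Denominator Σ(y_t−ȳ)² = 218.0888
r_2 = 12.7984 / 218.0888 = 0.059

0.059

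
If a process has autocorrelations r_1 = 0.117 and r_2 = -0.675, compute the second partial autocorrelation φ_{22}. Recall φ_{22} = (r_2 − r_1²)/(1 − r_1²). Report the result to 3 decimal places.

φ_{22} = (r_2 − r_1²) / (1 − r_1²)
r_1² = (0.117)² = 0.013689
Numerator = -0.675 − 0.0137 = -0.6887; denominator = 1 − 0.0137 = 0.9863
φ_{22} = -0.6887 / 0.9863 = -0.698

-0.698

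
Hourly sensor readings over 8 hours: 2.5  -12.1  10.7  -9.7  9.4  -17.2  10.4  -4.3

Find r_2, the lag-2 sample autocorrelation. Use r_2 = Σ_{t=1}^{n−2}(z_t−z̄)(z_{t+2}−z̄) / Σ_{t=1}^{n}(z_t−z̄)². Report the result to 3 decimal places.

0.665

Mean z̄ = (2.5 − 12.1 + 10.7 − 9.7 + 9.4 − 17.2 + 10.4 − 4.3)/8 = -1.2875
Deviations from mean: 3.7875, -10.8125, 11.9875, -8.4125, 10.6875, -15.9125, 11.6875, -3.0125
Σ(z_t−z̄)(z_{t+2}−z̄) = (45.4027) + (90.9602) + (128.1164) + (133.8639) + (124.9102) + (47.9364) = 571.1897
Denominator Σ(z_t−z̄)² = 858.8288
r_2 = 571.1897 / 858.8288 = 0.665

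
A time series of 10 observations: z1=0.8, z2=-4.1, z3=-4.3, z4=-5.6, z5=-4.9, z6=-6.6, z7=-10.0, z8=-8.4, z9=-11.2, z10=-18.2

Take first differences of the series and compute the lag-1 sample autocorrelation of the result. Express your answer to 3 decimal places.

First differences Δz: -4.9, -0.2, -1.3, 0.7, -1.7, -3.4, 1.6, -2.8, -7.0
Mean of differences = -2.1111
Numerator Σ(Δz_t−Δz̄)(Δz_{t+1}−Δz̄) = -4.8457
Denominator Σ(Δz_t−Δz̄)² = 59.9689
r_1(Δz) = -4.8457 / 59.9689 = -0.081

-0.081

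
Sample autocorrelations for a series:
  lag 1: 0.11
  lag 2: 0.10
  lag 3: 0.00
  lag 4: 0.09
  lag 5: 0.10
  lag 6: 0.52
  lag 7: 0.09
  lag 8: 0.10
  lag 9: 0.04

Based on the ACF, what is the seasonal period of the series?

6

The largest autocorrelation is r_6 = 0.52; the remaining lags stay at or below 0.11.
The dominant spike at lag 6 indicates a seasonal period of 6.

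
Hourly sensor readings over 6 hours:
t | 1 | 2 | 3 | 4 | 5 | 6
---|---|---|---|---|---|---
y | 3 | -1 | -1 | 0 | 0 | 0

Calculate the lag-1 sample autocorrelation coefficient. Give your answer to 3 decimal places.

-0.156

Mean ȳ = (3 − 1 − 1 + 0 + 0 + 0)/6 = 0.1667
Deviations from mean: 2.8333, -1.1667, -1.1667, -0.1667, -0.1667, -0.1667
Numerator Σ_{t=1}^{5}(y_t−ȳ)(y_{t+1}−ȳ) = -1.6944
Denominator Σ(y_t−ȳ)² = 10.8333
r_1 = -1.6944 / 10.8333 = -0.156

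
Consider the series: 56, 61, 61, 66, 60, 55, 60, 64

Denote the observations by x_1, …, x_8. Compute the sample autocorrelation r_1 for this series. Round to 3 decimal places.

Mean x̄ = (56 + 61 + 61 + 66 + 60 + 55 + 60 + 64)/8 = 60.3750
Deviations from mean: -4.3750, 0.6250, 0.6250, 5.6250, -0.3750, -5.3750, -0.3750, 3.6250
Σ(x_t−x̄)(x_{t+1}−x̄) = (-2.7344) + (0.3906) + (3.5156) + (-2.1094) + (2.0156) + (2.0156) + (-1.3594) = 1.7344
Denominator Σ(x_t−x̄)² = 93.8750
r_1 = 1.7344 / 93.8750 = 0.018

0.018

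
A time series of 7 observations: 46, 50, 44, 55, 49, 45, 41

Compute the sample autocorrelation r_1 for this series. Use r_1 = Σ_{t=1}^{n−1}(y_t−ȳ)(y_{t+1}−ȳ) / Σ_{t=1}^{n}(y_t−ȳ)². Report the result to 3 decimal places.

-0.104

Mean ȳ = (46 + 50 + 44 + 55 + 49 + 45 + 41)/7 = 47.1429
Deviations from mean: -1.1429, 2.8571, -3.1429, 7.8571, 1.8571, -2.1429, -6.1429
Numerator Σ_{t=1}^{6}(y_t−ȳ)(y_{t+1}−ȳ) = -13.1633
Denominator Σ(y_t−ȳ)² = 126.8571
r_1 = -13.1633 / 126.8571 = -0.104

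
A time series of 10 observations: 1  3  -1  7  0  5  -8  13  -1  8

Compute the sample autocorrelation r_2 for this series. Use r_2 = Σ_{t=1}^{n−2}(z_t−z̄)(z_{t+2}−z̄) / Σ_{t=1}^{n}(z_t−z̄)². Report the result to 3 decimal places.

0.562

Mean z̄ = (1 + 3 − 1 + 7 + 0 + 5 − 8 + 13 − 1 + 8)/10 = 2.7000
Numerator Σ_{t=1}^{8}(z_t−z̄)(z_{t+2}−z̄) = 174.2200
Denominator Σ(z_t−z̄)² = 310.1000
r_2 = 174.2200 / 310.1000 = 0.562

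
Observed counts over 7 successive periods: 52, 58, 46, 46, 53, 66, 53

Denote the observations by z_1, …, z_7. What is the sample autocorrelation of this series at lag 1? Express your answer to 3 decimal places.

Mean z̄ = (52 + 58 + 46 + 46 + 53 + 66 + 53)/7 = 53.4286
Σ(z_t−z̄)(z_{t+1}−z̄) = (-6.5306) + (-33.9592) + (55.1837) + (3.1837) + (-5.3878) + (-5.3878) = 7.1020
Denominator Σ(z_t−z̄)² = 291.7143
r_1 = 7.1020 / 291.7143 = 0.024

0.024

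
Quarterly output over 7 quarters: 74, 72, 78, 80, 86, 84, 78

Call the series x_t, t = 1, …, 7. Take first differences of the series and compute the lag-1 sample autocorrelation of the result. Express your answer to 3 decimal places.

First differences Δx: -2, 6, 2, 6, -2, -6
Mean of differences = 0.6667
Numerator Σ(Δx_t−Δx̄)(Δx_{t+1}−Δx̄) = 3.5556
Denominator Σ(Δx_t−Δx̄)² = 117.3333
r_1(Δx) = 3.5556 / 117.3333 = 0.030

0.030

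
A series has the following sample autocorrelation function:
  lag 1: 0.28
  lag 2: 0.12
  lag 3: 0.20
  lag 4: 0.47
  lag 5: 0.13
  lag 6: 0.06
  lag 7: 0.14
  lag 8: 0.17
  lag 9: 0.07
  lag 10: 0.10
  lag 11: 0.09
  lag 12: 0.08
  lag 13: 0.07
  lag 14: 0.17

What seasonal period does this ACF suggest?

4

The largest autocorrelation is r_4 = 0.47; the remaining lags stay at or below 0.28. The elevated value at lag 1 (0.28), dropping to 0.12 at lag 2, reflects decaying short-term dependence rather than seasonality.
The dominant spike at lag 4 indicates a seasonal period of 4.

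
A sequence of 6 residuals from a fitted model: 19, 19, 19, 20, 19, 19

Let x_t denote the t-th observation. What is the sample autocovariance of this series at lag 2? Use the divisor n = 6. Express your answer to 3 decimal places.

-0.037

Mean x̄ = (19 + 19 + 19 + 20 + 19 + 19)/6 = 19.1667
Deviations: -0.1667, -0.1667, -0.1667, 0.8333, -0.1667, -0.1667
Σ_{t=1}^{4}(x_t−x̄)(x_{t+2}−x̄) = -0.2222
γ_2 = -0.2222 / 6 = -0.037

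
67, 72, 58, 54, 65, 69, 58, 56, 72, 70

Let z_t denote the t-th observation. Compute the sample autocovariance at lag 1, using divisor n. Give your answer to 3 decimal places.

Mean z̄ = (67 + 72 + 58 + 54 + 65 + 69 + 58 + 56 + 72 + 70)/10 = 64.1000
Σ_{t=1}^{9}(z_t−z̄)(z_{t+1}−z̄) = 33.7900
γ_1 = 33.7900 / 10 = 3.379

3.379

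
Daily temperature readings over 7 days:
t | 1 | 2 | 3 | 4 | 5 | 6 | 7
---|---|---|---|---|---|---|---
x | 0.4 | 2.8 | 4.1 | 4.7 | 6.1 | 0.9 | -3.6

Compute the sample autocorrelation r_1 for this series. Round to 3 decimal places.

Mean x̄ = (0.4 + 2.8 + 4.1 + 4.7 + 6.1 + 0.9 − 3.6)/7 = 2.2000
Deviations from mean: -1.8000, 0.6000, 1.9000, 2.5000, 3.9000, -1.3000, -5.8000
Σ(x_t−x̄)(x_{t+1}−x̄) = (-1.0800) + (1.1400) + (4.7500) + (9.7500) + (-5.0700) + (7.5400) = 17.0300
Denominator Σ(x_t−x̄)² = 64.0000
r_1 = 17.0300 / 64.0000 = 0.266

0.266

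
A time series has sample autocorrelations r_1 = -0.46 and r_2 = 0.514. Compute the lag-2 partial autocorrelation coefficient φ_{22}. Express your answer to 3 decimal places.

0.384

φ_{22} = (r_2 − r_1²) / (1 − r_1²)
r_1² = (-0.46)² = 0.2116
Numerator = 0.514 − 0.2116 = 0.3024; denominator = 1 − 0.2116 = 0.7884
φ_{22} = 0.3024 / 0.7884 = 0.384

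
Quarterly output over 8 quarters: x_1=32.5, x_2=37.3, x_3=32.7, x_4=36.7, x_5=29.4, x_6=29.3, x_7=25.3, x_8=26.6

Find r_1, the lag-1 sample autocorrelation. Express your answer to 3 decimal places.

Mean x̄ = (32.5 + 37.3 + 32.7 + 36.7 + 29.4 + 29.3 + 25.3 + 26.6)/8 = 31.2250
Deviations from mean: 1.2750, 6.0750, 1.4750, 5.4750, -1.8250, -1.9250, -5.9250, -4.6250
Σ(x_t−x̄)(x_{t+1}−x̄) = (7.7456) + (8.9606) + (8.0756) + (-9.9919) + (3.5131) + (11.4056) + (27.4031) = 57.1119
Denominator Σ(x_t−x̄)² = 134.2150
r_1 = 57.1119 / 134.2150 = 0.426

0.426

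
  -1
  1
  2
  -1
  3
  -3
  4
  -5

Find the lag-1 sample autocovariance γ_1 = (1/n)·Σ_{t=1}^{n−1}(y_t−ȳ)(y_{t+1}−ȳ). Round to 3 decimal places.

Mean ȳ = (-1 + 1 + 2 − 1 + 3 − 3 + 4 − 5)/8 = 0.0000
Deviations: -1.0000, 1.0000, 2.0000, -1.0000, 3.0000, -3.0000, 4.0000, -5.0000
Σ_{t=1}^{7}(y_t−ȳ)(y_{t+1}−ȳ) = -45.0000
γ_1 = -45.0000 / 8 = -5.625

-5.625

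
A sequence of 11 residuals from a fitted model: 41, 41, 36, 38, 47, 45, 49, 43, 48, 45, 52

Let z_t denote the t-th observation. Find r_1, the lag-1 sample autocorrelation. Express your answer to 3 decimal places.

0.317

Mean z̄ = (41 + 41 + 36 + 38 + 47 + 45 + 49 + 43 + 48 + 45 + 52)/11 = 44.0909
Numerator Σ_{t=1}^{10}(z_t−z̄)(z_{t+1}−z̄) = 74.3554
Denominator Σ(z_t−z̄)² = 234.9091
r_1 = 74.3554 / 234.9091 = 0.317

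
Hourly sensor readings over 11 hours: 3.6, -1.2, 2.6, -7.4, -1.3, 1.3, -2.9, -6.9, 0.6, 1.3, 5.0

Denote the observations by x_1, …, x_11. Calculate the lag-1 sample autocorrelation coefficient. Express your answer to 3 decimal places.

-0.039

Mean x̄ = (3.6 − 1.2 + 2.6 − 7.4 − 1.3 + 1.3 − 2.9 − 6.9 + 0.6 + 1.3 + 5.0)/11 = -0.4818
Numerator Σ_{t=1}^{10}(x_t−x̄)(x_{t+1}−x̄) = -6.2994
Denominator Σ(x_t−x̄)² = 159.8164
r_1 = -6.2994 / 159.8164 = -0.039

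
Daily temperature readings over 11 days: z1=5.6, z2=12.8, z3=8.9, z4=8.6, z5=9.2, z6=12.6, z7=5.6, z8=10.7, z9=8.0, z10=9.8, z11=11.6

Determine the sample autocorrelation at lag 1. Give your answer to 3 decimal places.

Mean z̄ = (5.6 + 12.8 + 8.9 + 8.6 + 9.2 + 12.6 + 5.6 + 10.7 + 8.0 + 9.8 + 11.6)/11 = 9.4000
Numerator Σ_{t=1}^{10}(z_t−z̄)(z_{t+1}−z̄) = -33.3000
Denominator Σ(z_t−z̄)² = 60.2600
r_1 = -33.3000 / 60.2600 = -0.553

-0.553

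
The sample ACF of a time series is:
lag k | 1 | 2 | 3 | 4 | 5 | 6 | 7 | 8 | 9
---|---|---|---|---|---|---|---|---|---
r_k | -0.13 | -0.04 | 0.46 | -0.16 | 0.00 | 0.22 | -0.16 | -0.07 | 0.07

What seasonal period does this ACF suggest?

3

The largest autocorrelation is r_3 = 0.46, with a weaker echo at lag 6 (0.22); the remaining lags stay at or below 0.07.
The dominant spike at lag 3 indicates a seasonal period of 3.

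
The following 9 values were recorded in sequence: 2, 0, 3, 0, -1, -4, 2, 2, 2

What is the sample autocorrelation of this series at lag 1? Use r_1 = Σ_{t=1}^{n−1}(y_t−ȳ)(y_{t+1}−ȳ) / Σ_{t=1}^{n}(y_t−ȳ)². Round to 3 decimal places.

0.058

Mean ȳ = (2 + 0 + 3 + 0 − 1 − 4 + 2 + 2 + 2)/9 = 0.6667
Numerator Σ_{t=1}^{8}(y_t−ȳ)(y_{t+1}−ȳ) = 2.2222
Denominator Σ(y_t−ȳ)² = 38.0000
r_1 = 2.2222 / 38.0000 = 0.058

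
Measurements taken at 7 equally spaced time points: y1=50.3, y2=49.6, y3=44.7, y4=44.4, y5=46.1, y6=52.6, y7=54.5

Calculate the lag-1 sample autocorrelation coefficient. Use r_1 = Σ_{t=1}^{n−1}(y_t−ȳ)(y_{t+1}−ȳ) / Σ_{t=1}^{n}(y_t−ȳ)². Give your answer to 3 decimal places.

Mean ȳ = (50.3 + 49.6 + 44.7 + 44.4 + 46.1 + 52.6 + 54.5)/7 = 48.8857
Σ(y_t−ȳ)(y_{t+1}−ȳ) = (1.0102) + (-2.9898) + (18.7759) + (12.4959) + (-10.3469) + (20.8531) = 39.7984
Denominator Σ(y_t−ȳ)² = 93.2286
r_1 = 39.7984 / 93.2286 = 0.427

0.427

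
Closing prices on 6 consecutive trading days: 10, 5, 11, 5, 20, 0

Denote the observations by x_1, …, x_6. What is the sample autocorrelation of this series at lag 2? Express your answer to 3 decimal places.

Mean x̄ = (10 + 5 + 11 + 5 + 20 + 0)/6 = 8.5000
Numerator Σ_{t=1}^{4}(x_t−x̄)(x_{t+2}−x̄) = 74.5000
Denominator Σ(x_t−x̄)² = 237.5000
r_2 = 74.5000 / 237.5000 = 0.314

0.314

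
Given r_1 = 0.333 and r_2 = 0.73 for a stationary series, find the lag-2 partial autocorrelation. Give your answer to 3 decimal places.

0.696

φ_{22} = (r_2 − r_1²) / (1 − r_1²)
r_1² = (0.333)² = 0.110889
Numerator = 0.73 − 0.1109 = 0.6191; denominator = 1 − 0.1109 = 0.8891
φ_{22} = 0.6191 / 0.8891 = 0.696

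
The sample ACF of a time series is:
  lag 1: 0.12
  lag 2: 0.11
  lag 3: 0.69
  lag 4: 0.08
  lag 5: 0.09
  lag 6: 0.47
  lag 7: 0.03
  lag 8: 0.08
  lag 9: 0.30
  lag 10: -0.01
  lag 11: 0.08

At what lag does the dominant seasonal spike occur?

3

The largest autocorrelation is r_3 = 0.69, with weaker echoes at lags 6 (0.47) and 9 (0.30); the remaining lags stay at or below 0.12.
The dominant spike at lag 3 indicates a seasonal period of 3.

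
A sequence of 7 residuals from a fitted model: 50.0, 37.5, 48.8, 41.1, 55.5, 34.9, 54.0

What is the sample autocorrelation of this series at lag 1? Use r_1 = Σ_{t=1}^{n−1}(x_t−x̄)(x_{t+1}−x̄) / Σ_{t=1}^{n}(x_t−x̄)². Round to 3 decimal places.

-0.786

Mean x̄ = (50.0 + 37.5 + 48.8 + 41.1 + 55.5 + 34.9 + 54.0)/7 = 45.9714
Deviations from mean: 4.0286, -8.4714, 2.8286, -4.8714, 9.5286, -11.0714, 8.0286
Σ(x_t−x̄)(x_{t+1}−x̄) = (-34.1278) + (-23.9620) + (-13.7792) + (-46.4178) + (-105.4949) + (-88.8878) = -312.6694
Denominator Σ(x_t−x̄)² = 397.5543
r_1 = -312.6694 / 397.5543 = -0.786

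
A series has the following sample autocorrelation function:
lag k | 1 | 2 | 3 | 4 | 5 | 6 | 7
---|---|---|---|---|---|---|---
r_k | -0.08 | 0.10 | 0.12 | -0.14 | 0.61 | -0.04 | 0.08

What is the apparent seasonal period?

5

The largest autocorrelation is r_5 = 0.61; the remaining lags stay at or below 0.12.
The dominant spike at lag 5 indicates a seasonal period of 5.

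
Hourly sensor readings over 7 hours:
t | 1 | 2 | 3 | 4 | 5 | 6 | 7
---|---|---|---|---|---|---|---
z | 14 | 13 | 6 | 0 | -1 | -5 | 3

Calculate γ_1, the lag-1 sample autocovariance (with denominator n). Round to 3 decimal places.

25.131

Mean z̄ = (14 + 13 + 6 + 0 − 1 − 5 + 3)/7 = 4.2857
Σ_{t=1}^{6}(z_t−z̄)(z_{t+1}−z̄) = 175.9184
γ_1 = 175.9184 / 7 = 25.131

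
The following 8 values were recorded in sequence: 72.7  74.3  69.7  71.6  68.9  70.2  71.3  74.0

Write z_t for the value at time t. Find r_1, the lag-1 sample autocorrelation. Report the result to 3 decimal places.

0.047

Mean z̄ = (72.7 + 74.3 + 69.7 + 71.6 + 68.9 + 70.2 + 71.3 + 74.0)/8 = 71.5875
Deviations from mean: 1.1125, 2.7125, -1.8875, 0.0125, -2.6875, -1.3875, -0.2875, 2.4125
Σ(z_t−z̄)(z_{t+1}−z̄) = (3.0177) + (-5.1198) + (-0.0236) + (-0.0336) + (3.7289) + (0.3989) + (-0.6936) = 1.2748
Denominator Σ(z_t−z̄)² = 27.2088
r_1 = 1.2748 / 27.2088 = 0.047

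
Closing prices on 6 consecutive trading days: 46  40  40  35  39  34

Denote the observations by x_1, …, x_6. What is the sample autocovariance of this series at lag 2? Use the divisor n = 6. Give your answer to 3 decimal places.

Mean x̄ = (46 + 40 + 40 + 35 + 39 + 34)/6 = 39.0000
Σ_{t=1}^{4}(x_t−x̄)(x_{t+2}−x̄) = 23.0000
γ_2 = 23.0000 / 6 = 3.833

3.833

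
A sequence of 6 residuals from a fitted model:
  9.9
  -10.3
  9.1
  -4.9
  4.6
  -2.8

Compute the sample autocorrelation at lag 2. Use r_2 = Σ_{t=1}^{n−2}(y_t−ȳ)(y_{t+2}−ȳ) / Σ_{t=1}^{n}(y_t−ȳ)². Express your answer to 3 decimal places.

0.569

Mean ȳ = (9.9 − 10.3 + 9.1 − 4.9 + 4.6 − 2.8)/6 = 0.9333
Σ(y_t−ȳ)(y_{t+2}−ȳ) = (73.2278) + (65.5278) + (29.9444) + (21.7778) = 190.4778
Denominator Σ(y_t−ȳ)² = 334.6933
r_2 = 190.4778 / 334.6933 = 0.569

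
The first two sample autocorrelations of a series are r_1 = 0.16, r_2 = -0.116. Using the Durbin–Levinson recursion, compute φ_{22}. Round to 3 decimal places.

φ_{22} = (r_2 − r_1²) / (1 − r_1²)
r_1² = (0.16)² = 0.0256
Numerator = -0.116 − 0.0256 = -0.1416; denominator = 1 − 0.0256 = 0.9744
φ_{22} = -0.1416 / 0.9744 = -0.145

-0.145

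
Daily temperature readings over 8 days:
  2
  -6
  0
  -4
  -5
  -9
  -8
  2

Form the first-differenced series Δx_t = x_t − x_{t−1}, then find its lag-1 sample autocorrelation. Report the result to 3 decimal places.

-0.248

First differences Δx: -8, 6, -4, -1, -4, 1, 10
Mean of differences = 0.0000
Numerator Σ(Δx_t−Δx̄)(Δx_{t+1}−Δx̄) = -58.0000
Denominator Σ(Δx_t−Δx̄)² = 234.0000
r_1(Δx) = -58.0000 / 234.0000 = -0.248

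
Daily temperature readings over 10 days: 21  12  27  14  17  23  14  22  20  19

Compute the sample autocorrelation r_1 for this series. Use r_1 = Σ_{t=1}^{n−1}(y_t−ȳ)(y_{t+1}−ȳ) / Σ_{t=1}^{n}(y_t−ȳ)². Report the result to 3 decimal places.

Mean ȳ = (21 + 12 + 27 + 14 + 17 + 23 + 14 + 22 + 20 + 19)/10 = 18.9000
Numerator Σ_{t=1}^{9}(y_t−ȳ)(y_{t+1}−ȳ) = -140.3100
Denominator Σ(y_t−ȳ)² = 196.9000
r_1 = -140.3100 / 196.9000 = -0.713

-0.713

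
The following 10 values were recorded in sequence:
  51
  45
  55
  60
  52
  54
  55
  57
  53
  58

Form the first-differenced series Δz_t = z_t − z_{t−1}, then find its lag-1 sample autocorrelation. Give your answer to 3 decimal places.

-0.359

First differences Δz: -6, 10, 5, -8, 2, 1, 2, -4, 5
Mean of differences = 0.7778
Numerator Σ(Δz_t−Δz̄)(Δz_{t+1}−Δz̄) = -96.8272
Denominator Σ(Δz_t−Δz̄)² = 269.5556
r_1(Δz) = -96.8272 / 269.5556 = -0.359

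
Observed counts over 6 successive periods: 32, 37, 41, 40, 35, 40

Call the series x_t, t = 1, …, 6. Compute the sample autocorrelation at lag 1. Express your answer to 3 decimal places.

-0.045

Mean x̄ = (32 + 37 + 41 + 40 + 35 + 40)/6 = 37.5000
Deviations from mean: -5.5000, -0.5000, 3.5000, 2.5000, -2.5000, 2.5000
Numerator Σ_{t=1}^{5}(x_t−x̄)(x_{t+1}−x̄) = -2.7500
Denominator Σ(x_t−x̄)² = 61.5000
r_1 = -2.7500 / 61.5000 = -0.045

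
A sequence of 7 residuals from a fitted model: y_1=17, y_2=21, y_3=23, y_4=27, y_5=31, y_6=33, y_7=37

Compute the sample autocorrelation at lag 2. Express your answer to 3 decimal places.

0.211

Mean ȳ = (17 + 21 + 23 + 27 + 31 + 33 + 37)/7 = 27.0000
Deviations from mean: -10.0000, -6.0000, -4.0000, 0.0000, 4.0000, 6.0000, 10.0000
Σ(y_t−ȳ)(y_{t+2}−ȳ) = (40.0000) + (0.0000) + (-16.0000) + (0.0000) + (40.0000) = 64.0000
Denominator Σ(y_t−ȳ)² = 304.0000
r_2 = 64.0000 / 304.0000 = 0.211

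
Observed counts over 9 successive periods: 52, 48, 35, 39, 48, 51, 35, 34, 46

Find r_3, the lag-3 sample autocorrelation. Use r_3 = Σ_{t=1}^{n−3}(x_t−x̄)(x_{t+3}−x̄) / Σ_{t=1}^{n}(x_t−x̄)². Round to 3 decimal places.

Mean x̄ = (52 + 48 + 35 + 39 + 48 + 51 + 35 + 34 + 46)/9 = 43.1111
Numerator Σ_{t=1}^{6}(x_t−x̄)(x_{t+3}−x̄) = -65.0370
Denominator Σ(x_t−x̄)² = 428.8889
r_3 = -65.0370 / 428.8889 = -0.152

-0.152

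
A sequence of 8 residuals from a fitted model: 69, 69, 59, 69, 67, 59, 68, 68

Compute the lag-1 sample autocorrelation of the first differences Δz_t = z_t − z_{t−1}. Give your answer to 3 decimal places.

First differences Δz: 0, -10, 10, -2, -8, 9, 0
Mean of differences = -0.1429
Numerator Σ(Δz_t−Δz̄)(Δz_{t+1}−Δz̄) = -176.1633
Denominator Σ(Δz_t−Δz̄)² = 348.8571
r_1(Δz) = -176.1633 / 348.8571 = -0.505

-0.505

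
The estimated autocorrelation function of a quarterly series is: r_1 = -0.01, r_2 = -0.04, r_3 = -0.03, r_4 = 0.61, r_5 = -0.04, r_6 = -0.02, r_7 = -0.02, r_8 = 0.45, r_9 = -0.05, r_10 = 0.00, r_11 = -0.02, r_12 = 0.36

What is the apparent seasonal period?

The largest autocorrelation is r_4 = 0.61, with weaker echoes at lags 8 (0.45) and 12 (0.36); the remaining lags stay at or below 0.00.
The dominant spike at lag 4 indicates a seasonal period of 4.

4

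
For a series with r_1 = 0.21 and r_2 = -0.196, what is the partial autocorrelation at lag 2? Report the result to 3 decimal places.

-0.251

φ_{22} = (r_2 − r_1²) / (1 − r_1²)
r_1² = (0.21)² = 0.0441
Numerator = -0.196 − 0.0441 = -0.2401; denominator = 1 − 0.0441 = 0.9559
φ_{22} = -0.2401 / 0.9559 = -0.251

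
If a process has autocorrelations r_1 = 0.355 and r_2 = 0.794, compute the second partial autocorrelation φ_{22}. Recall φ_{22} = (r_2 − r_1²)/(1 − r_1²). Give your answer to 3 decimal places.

0.764

φ_{22} = (r_2 − r_1²) / (1 − r_1²)
r_1² = (0.355)² = 0.126025
Numerator = 0.794 − 0.1260 = 0.6680; denominator = 1 − 0.1260 = 0.8740
φ_{22} = 0.6680 / 0.8740 = 0.764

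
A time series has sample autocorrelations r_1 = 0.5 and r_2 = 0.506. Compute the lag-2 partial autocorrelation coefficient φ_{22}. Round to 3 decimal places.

φ_{22} = (r_2 − r_1²) / (1 − r_1²)
r_1² = (0.5)² = 0.25
Numerator = 0.506 − 0.2500 = 0.2560; denominator = 1 − 0.2500 = 0.7500
φ_{22} = 0.2560 / 0.7500 = 0.341

0.341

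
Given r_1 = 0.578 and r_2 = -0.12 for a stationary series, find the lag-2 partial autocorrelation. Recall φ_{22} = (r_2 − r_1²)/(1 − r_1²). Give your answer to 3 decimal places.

-0.682

φ_{22} = (r_2 − r_1²) / (1 − r_1²)
r_1² = (0.578)² = 0.334084
Numerator = -0.12 − 0.3341 = -0.4541; denominator = 1 − 0.3341 = 0.6659
φ_{22} = -0.4541 / 0.6659 = -0.682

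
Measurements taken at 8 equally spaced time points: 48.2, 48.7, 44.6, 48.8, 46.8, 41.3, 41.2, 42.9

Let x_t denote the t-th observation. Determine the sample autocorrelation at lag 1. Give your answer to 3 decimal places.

Mean x̄ = (48.2 + 48.7 + 44.6 + 48.8 + 46.8 + 41.3 + 41.2 + 42.9)/8 = 45.3125
Numerator Σ_{t=1}^{7}(x_t−x̄)(x_{t+1}−x̄) = 30.5248
Denominator Σ(x_t−x̄)² = 73.5288
r_1 = 30.5248 / 73.5288 = 0.415

0.415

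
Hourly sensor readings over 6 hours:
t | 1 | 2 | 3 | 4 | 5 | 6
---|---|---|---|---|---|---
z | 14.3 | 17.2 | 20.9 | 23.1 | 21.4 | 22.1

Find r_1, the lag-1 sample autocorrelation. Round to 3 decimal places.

Mean z̄ = (14.3 + 17.2 + 20.9 + 23.1 + 21.4 + 22.1)/6 = 19.8333
Deviations from mean: -5.5333, -2.6333, 1.0667, 3.2667, 1.5667, 2.2667
Numerator Σ_{t=1}^{5}(z_t−z̄)(z_{t+1}−z̄) = 23.9156
Denominator Σ(z_t−z̄)² = 56.9533
r_1 = 23.9156 / 56.9533 = 0.420

0.420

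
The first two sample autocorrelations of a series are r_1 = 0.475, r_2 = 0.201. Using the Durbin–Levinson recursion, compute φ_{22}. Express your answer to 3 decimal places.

-0.032

φ_{22} = (r_2 − r_1²) / (1 − r_1²)
r_1² = (0.475)² = 0.225625
Numerator = 0.201 − 0.2256 = -0.0246; denominator = 1 − 0.2256 = 0.7744
φ_{22} = -0.0246 / 0.7744 = -0.032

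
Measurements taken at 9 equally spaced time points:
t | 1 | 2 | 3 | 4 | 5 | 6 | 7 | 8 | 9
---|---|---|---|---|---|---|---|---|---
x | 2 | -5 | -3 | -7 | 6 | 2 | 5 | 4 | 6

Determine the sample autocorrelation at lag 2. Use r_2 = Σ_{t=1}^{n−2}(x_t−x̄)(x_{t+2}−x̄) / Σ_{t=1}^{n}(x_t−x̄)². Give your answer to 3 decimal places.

0.307

Mean x̄ = (2 − 5 − 3 − 7 + 6 + 2 + 5 + 4 + 6)/9 = 1.1111
Numerator Σ_{t=1}^{7}(x_t−x̄)(x_{t+2}−x̄) = 59.1975
Denominator Σ(x_t−x̄)² = 192.8889
r_2 = 59.1975 / 192.8889 = 0.307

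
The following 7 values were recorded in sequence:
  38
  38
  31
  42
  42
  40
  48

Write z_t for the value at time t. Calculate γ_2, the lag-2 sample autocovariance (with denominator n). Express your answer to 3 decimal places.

1.606

Mean z̄ = (38 + 38 + 31 + 42 + 42 + 40 + 48)/7 = 39.8571
Deviations: -1.8571, -1.8571, -8.8571, 2.1429, 2.1429, 0.1429, 8.1429
Σ_{t=1}^{5}(z_t−z̄)(z_{t+2}−z̄) = 11.2449
γ_2 = 11.2449 / 7 = 1.606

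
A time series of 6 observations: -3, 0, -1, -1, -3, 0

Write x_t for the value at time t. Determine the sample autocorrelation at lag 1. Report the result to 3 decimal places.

Mean x̄ = (-3 + 0 − 1 − 1 − 3 + 0)/6 = -1.3333
Deviations from mean: -1.6667, 1.3333, 0.3333, 0.3333, -1.6667, 1.3333
Σ(x_t−x̄)(x_{t+1}−x̄) = (-2.2222) + (0.4444) + (0.1111) + (-0.5556) + (-2.2222) = -4.4444
Denominator Σ(x_t−x̄)² = 9.3333
r_1 = -4.4444 / 9.3333 = -0.476

-0.476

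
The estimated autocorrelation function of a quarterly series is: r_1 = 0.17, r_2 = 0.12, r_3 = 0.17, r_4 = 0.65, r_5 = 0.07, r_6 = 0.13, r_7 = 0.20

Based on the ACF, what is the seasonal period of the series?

The largest autocorrelation is r_4 = 0.65; the remaining lags stay at or below 0.20.
The dominant spike at lag 4 indicates a seasonal period of 4.

4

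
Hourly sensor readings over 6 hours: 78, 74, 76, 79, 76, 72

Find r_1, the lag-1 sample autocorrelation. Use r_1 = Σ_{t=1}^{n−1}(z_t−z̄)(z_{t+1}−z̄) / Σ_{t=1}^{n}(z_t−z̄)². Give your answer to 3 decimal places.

-0.118

Mean z̄ = (78 + 74 + 76 + 79 + 76 + 72)/6 = 75.8333
Σ(z_t−z̄)(z_{t+1}−z̄) = (-3.9722) + (-0.3056) + (0.5278) + (0.5278) + (-0.6389) = -3.8611
Denominator Σ(z_t−z̄)² = 32.8333
r_1 = -3.8611 / 32.8333 = -0.118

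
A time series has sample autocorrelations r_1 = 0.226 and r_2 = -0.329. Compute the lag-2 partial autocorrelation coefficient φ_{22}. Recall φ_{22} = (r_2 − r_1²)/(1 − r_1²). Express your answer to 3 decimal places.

-0.401

φ_{22} = (r_2 − r_1²) / (1 − r_1²)
r_1² = (0.226)² = 0.051076
Numerator = -0.329 − 0.0511 = -0.3801; denominator = 1 − 0.0511 = 0.9489
φ_{22} = -0.3801 / 0.9489 = -0.401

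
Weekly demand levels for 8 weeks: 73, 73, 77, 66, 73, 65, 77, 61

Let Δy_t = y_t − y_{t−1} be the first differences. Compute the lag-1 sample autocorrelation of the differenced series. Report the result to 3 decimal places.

-0.733

First differences Δy: 0, 4, -11, 7, -8, 12, -16
Mean of differences = -1.7143
Numerator Σ(Δy_t−Δȳ)(Δy_{t+1}−Δȳ) = -461.0816
Denominator Σ(Δy_t−Δȳ)² = 629.4286
r_1(Δy) = -461.0816 / 629.4286 = -0.733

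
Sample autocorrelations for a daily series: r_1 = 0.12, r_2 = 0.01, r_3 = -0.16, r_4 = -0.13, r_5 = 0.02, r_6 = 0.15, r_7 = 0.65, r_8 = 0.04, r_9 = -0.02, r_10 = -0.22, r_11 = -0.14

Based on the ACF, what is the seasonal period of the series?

7

The largest autocorrelation is r_7 = 0.65; the remaining lags stay at or below 0.15.
The dominant spike at lag 7 indicates a seasonal period of 7.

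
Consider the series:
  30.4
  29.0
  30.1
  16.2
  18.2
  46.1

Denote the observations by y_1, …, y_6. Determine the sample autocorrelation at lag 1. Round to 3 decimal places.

-0.132

Mean ȳ = (30.4 + 29.0 + 30.1 + 16.2 + 18.2 + 46.1)/6 = 28.3333
Deviations from mean: 2.0667, 0.6667, 1.7667, -12.1333, -10.1333, 17.7667
Σ(y_t−ȳ)(y_{t+1}−ȳ) = (1.3778) + (1.1778) + (-21.4356) + (122.9511) + (-180.0356) = -75.9644
Denominator Σ(y_t−ȳ)² = 573.3933
r_1 = -75.9644 / 573.3933 = -0.132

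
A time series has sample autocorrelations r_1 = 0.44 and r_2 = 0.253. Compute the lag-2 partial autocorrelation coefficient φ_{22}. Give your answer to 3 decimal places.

0.074

φ_{22} = (r_2 − r_1²) / (1 − r_1²)
r_1² = (0.44)² = 0.1936
Numerator = 0.253 − 0.1936 = 0.0594; denominator = 1 − 0.1936 = 0.8064
φ_{22} = 0.0594 / 0.8064 = 0.074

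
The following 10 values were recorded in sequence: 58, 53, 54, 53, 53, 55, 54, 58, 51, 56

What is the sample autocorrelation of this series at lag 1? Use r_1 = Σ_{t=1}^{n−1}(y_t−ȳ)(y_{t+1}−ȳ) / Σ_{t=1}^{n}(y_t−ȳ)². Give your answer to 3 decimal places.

Mean ȳ = (58 + 53 + 54 + 53 + 53 + 55 + 54 + 58 + 51 + 56)/10 = 54.5000
Numerator Σ_{t=1}^{9}(y_t−ȳ)(y_{t+1}−ȳ) = -21.7500
Denominator Σ(y_t−ȳ)² = 46.5000
r_1 = -21.7500 / 46.5000 = -0.468

-0.468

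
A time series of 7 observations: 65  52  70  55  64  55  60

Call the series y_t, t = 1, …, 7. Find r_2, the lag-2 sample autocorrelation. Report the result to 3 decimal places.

Mean ȳ = (65 + 52 + 70 + 55 + 64 + 55 + 60)/7 = 60.1429
Deviations from mean: 4.8571, -8.1429, 9.8571, -5.1429, 3.8571, -5.1429, -0.1429
Σ(y_t−ȳ)(y_{t+2}−ȳ) = (47.8776) + (41.8776) + (38.0204) + (26.4490) + (-0.5510) = 153.6735
Denominator Σ(y_t−ȳ)² = 254.8571
r_2 = 153.6735 / 254.8571 = 0.603

0.603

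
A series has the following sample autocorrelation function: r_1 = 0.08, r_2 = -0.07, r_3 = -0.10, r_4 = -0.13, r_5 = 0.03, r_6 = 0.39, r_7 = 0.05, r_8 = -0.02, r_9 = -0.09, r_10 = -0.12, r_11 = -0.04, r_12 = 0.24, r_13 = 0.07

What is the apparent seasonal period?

The largest autocorrelation is r_6 = 0.39, with a weaker echo at lag 12 (0.24); the remaining lags stay at or below 0.08.
The dominant spike at lag 6 indicates a seasonal period of 6.

6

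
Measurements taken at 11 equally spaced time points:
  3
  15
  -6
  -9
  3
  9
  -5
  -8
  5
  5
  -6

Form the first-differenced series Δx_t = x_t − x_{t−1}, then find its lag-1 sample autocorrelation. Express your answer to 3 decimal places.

-0.193

First differences Δx: 12, -21, -3, 12, 6, -14, -3, 13, 0, -11
Mean of differences = -0.9000
Numerator Σ(Δx_t−Δx̄)(Δx_{t+1}−Δx̄) = -243.8100
Denominator Σ(Δx_t−Δx̄)² = 1260.9000
r_1(Δx) = -243.8100 / 1260.9000 = -0.193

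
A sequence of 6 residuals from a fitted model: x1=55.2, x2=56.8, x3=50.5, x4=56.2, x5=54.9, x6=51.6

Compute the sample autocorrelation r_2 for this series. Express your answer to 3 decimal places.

Mean x̄ = (55.2 + 56.8 + 50.5 + 56.2 + 54.9 + 51.6)/6 = 54.2000
Deviations from mean: 1.0000, 2.6000, -3.7000, 2.0000, 0.7000, -2.6000
Σ(x_t−x̄)(x_{t+2}−x̄) = (-3.7000) + (5.2000) + (-2.5900) + (-5.2000) = -6.2900
Denominator Σ(x_t−x̄)² = 32.7000
r_2 = -6.2900 / 32.7000 = -0.192

-0.192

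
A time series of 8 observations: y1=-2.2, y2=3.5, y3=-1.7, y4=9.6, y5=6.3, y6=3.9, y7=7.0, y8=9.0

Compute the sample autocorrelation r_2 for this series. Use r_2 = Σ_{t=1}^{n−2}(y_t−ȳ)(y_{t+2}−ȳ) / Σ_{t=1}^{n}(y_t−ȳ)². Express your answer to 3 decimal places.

Mean ȳ = (-2.2 + 3.5 − 1.7 + 9.6 + 6.3 + 3.9 + 7.0 + 9.0)/8 = 4.4250
Deviations from mean: -6.6250, -0.9250, -6.1250, 5.1750, 1.8750, -0.5250, 2.5750, 4.5750
Σ(y_t−ȳ)(y_{t+2}−ȳ) = (40.5781) + (-4.7869) + (-11.4844) + (-2.7169) + (4.8281) + (-2.4019) = 24.0163
Denominator Σ(y_t−ȳ)² = 140.3950
r_2 = 24.0163 / 140.3950 = 0.171

0.171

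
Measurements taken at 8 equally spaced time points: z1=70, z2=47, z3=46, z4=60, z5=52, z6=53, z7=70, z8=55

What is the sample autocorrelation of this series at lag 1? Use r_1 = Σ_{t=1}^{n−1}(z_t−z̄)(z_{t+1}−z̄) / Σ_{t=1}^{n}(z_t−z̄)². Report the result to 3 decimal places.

Mean z̄ = (70 + 47 + 46 + 60 + 52 + 53 + 70 + 55)/8 = 56.6250
Σ(z_t−z̄)(z_{t+1}−z̄) = (-128.7344) + (102.2656) + (-35.8594) + (-15.6094) + (16.7656) + (-48.4844) + (-21.7344) = -131.3906
Denominator Σ(z_t−z̄)² = 611.8750
r_1 = -131.3906 / 611.8750 = -0.215

-0.215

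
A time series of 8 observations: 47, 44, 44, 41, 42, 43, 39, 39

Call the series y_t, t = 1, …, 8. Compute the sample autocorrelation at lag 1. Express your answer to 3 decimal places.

Mean ȳ = (47 + 44 + 44 + 41 + 42 + 43 + 39 + 39)/8 = 42.3750
Deviations from mean: 4.6250, 1.6250, 1.6250, -1.3750, -0.3750, 0.6250, -3.3750, -3.3750
Numerator Σ_{t=1}^{7}(y_t−ȳ)(y_{t+1}−ȳ) = 17.4844
Denominator Σ(y_t−ȳ)² = 51.8750
r_1 = 17.4844 / 51.8750 = 0.337

0.337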